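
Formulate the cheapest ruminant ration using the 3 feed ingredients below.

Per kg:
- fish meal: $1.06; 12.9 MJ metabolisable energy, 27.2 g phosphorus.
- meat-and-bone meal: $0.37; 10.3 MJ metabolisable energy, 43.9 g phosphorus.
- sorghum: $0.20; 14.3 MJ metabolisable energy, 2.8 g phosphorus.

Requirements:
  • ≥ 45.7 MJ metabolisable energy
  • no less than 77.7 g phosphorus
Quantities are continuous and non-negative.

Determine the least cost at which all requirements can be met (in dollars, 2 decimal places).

$1.01

Let x1 = kg of fish meal, x2 = kg of meat-and-bone meal, x3 = kg of sorghum.
Minimise 1.06x1 + 0.37x2 + 0.2x3 subject to:
  12.9x1 + 10.3x2 + 14.3x3 ≥ 45.7   (metabolisable energy)
  27.2x1 + 43.9x2 + 2.8x3 ≥ 77.7   (phosphorus)
  x1, x2, x3 ≥ 0.
The optimal basis is {meat-and-bone meal, sorghum}; fish meal drops out. Binding constraints: metabolisable energy and phosphorus.
So meat-and-bone meal = 1.642 kg, sorghum = 2.013 kg.
Hence cost = 0.37·1.642 + 0.2·2.013 = $1.0101.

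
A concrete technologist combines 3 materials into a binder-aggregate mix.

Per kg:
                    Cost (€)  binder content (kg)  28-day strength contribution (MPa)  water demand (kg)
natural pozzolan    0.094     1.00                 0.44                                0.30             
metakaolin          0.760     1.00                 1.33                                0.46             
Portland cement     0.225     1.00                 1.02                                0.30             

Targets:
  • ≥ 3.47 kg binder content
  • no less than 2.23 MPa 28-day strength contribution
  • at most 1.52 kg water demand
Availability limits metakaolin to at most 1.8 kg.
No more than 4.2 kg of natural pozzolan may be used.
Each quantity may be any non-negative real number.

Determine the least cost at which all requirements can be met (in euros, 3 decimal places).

€0.479

Let x1 = kg of natural pozzolan, x2 = kg of metakaolin, x3 = kg of Portland cement.
min 0.094x1 + 0.76x2 + 0.225x3 s.t.:
  1x1 + 1x2 + 1x3 ≥ 3.47   (binder content)
  0.44x1 + 1.33x2 + 1.02x3 ≥ 2.23   (28-day strength contribution)
  0.3x1 + 0.46x2 + 0.3x3 ≤ 1.52   (water demand)
  x2 ≤ 1.8
  x1 ≤ 4.2
  x1, x2, x3 ≥ 0.
The cheapest feasible vertex uses only natural pozzolan, Portland cement; metakaolin is not used. The 28-day strength contribution and the natural pozzolan cap requirements are met with equality.
So natural pozzolan = 4.2 kg, Portland cement = 0.3745 kg.
Cost = 0.094·4.2 + 0.225·0.3745 = 0.47906.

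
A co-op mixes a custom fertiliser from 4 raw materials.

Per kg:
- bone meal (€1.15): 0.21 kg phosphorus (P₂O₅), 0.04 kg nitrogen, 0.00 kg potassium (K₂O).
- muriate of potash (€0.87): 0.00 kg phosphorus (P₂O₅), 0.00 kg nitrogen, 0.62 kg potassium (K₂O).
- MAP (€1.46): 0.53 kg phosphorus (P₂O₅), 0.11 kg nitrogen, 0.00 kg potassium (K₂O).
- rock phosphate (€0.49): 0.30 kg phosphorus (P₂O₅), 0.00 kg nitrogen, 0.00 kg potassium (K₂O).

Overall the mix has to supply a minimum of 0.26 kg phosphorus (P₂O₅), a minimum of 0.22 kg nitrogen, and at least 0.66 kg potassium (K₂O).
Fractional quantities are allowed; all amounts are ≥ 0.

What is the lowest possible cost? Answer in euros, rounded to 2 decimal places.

€3.85

Let x1 = kg of bone meal, x2 = kg of muriate of potash, x3 = kg of MAP, x4 = kg of rock phosphate.
min 1.15x1 + 0.87x2 + 1.46x3 + 0.49x4 s.t.:
  0.21x1 + 0.53x3 + 0.3x4 ≥ 0.26   (phosphorus (P₂O₅))
  0.04x1 + 0.11x3 ≥ 0.22   (nitrogen)
  0.62x2 ≥ 0.66   (potassium (K₂O))
  x1, x2, x3, x4 ≥ 0.
The cheapest feasible vertex uses only muriate of potash, MAP; bone meal, rock phosphate are not used. Binding constraints: nitrogen and potassium (K₂O).
So muriate of potash = 1.065 kg, MAP = 2 kg.
Cost = 0.87·1.065 + 1.46·2 = 3.8466.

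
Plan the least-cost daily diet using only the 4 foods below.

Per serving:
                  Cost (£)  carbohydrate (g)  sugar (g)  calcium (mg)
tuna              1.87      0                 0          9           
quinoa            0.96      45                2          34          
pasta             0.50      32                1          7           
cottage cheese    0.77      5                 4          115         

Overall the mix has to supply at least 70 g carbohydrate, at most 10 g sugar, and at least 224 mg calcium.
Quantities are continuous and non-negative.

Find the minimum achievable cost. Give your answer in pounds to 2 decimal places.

Treat it as an LP. Let x1 = servings of tuna, x2 = servings of quinoa, x3 = servings of pasta, x4 = servings of cottage cheese.
min 1.87x1 + 0.96x2 + 0.5x3 + 0.77x4 subject to:
  45x2 + 32x3 + 5x4 ≥ 70   (carbohydrate)
  2x2 + 1x3 + 4x4 ≤ 10   (sugar)
  9x1 + 34x2 + 7x3 + 115x4 ≥ 224   (calcium)
  x1, x2, x3, x4 ≥ 0.
At the optimum only pasta, cottage cheese are positive (tuna, quinoa = 0). The carbohydrate and calcium requirements are met with equality.
Solving gives x3 = 1.901, x4 = 1.832.
Hence cost = 0.5·1.901 + 0.77·1.832 = £2.3611.

£2.36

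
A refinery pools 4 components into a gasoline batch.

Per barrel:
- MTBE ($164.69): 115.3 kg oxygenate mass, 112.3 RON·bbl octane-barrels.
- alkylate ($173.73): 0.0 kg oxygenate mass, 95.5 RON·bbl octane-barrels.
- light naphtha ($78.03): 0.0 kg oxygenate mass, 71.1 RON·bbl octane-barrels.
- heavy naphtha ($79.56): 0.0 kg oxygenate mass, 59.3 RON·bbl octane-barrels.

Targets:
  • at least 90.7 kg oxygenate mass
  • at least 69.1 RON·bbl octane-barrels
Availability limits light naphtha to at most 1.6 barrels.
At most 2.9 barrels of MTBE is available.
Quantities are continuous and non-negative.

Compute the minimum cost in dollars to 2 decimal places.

Let x1 = barrels of MTBE, x2 = barrels of alkylate, x3 = barrels of light naphtha, x4 = barrels of heavy naphtha.
min 164.69x1 + 173.73x2 + 78.03x3 + 79.56x4 with:
  115.3x1 ≥ 90.7   (oxygenate mass)
  112.3x1 + 95.5x2 + 71.1x3 + 59.3x4 ≥ 69.1   (octane-barrels)
  x3 ≤ 1.6
  x1 ≤ 2.9
  x1, x2, x3, x4 ≥ 0.
At the optimum only MTBE is positive (alkylate, light naphtha, heavy naphtha = 0). The oxygenate mass requirement is met with equality.
Solving gives x1 = 0.7866.
Objective = 164.69·0.7866 = 129.5452.

$129.55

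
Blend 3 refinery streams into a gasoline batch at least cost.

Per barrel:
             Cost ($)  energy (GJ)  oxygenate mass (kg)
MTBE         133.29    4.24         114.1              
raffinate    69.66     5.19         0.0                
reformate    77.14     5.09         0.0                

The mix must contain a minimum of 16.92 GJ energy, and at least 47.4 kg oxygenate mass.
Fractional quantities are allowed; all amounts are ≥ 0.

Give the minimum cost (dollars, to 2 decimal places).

Let x1 = barrels of MTBE, x2 = barrels of raffinate, x3 = barrels of reformate.
min 133.29x1 + 69.66x2 + 77.14x3 subject to:
  4.24x1 + 5.19x2 + 5.09x3 ≥ 16.92   (energy)
  114.1x1 ≥ 47.4   (oxygenate mass)
  x1, x2, x3 ≥ 0.
The optimal basis is {MTBE, raffinate}; reformate drops out. Binding constraints: energy and oxygenate mass.
Solving gives x1 = 0.41543, x2 = 2.9207.
Hence cost = 133.29·0.41543 + 69.66·2.9207 = $258.8286.

$258.83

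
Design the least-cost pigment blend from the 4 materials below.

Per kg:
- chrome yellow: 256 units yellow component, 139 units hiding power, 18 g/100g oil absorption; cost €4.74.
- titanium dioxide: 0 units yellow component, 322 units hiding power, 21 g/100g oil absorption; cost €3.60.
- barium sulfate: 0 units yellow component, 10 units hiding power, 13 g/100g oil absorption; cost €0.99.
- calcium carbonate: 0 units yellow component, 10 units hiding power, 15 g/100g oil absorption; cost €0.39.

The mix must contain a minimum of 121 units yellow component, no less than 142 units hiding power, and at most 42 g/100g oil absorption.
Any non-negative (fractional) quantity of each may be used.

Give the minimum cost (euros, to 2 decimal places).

€3.09

This is a linear program. Let x1 = kg of chrome yellow, x2 = kg of titanium dioxide, x3 = kg of barium sulfate, x4 = kg of calcium carbonate.
Minimize 4.74x1 + 3.6x2 + 0.99x3 + 0.39x4 s.t.:
  256x1 ≥ 121   (yellow component)
  139x1 + 322x2 + 10x3 + 10x4 ≥ 142   (hiding power)
  18x1 + 21x2 + 13x3 + 15x4 ≤ 42   (oil absorption)
  x1, x2, x3, x4 ≥ 0.
At the optimum only chrome yellow, titanium dioxide are positive (barium sulfate, calcium carbonate = 0). Binding constraints: yellow component and hiding power.
That vertex is x1 = 0.4727, x2 = 0.237.
Cost = 4.74·0.4727 + 3.6·0.237 = 3.0938.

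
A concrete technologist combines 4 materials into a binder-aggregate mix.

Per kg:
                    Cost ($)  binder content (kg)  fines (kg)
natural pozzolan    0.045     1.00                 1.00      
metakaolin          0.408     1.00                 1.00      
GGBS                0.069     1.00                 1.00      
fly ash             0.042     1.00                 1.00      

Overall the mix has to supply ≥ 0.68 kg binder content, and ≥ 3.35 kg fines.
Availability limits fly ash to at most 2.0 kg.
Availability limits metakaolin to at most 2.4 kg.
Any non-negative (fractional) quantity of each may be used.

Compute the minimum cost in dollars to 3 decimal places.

Let x1 = kg of natural pozzolan, x2 = kg of metakaolin, x3 = kg of GGBS, x4 = kg of fly ash.
min 0.045x1 + 0.408x2 + 0.069x3 + 0.042x4 subject to:
  1x1 + 1x2 + 1x3 + 1x4 ≥ 0.68   (binder content)
  1x1 + 1x2 + 1x3 + 1x4 ≥ 3.35   (fines)
  x4 ≤ 2
  x2 ≤ 2.4
  x1, x2, x3, x4 ≥ 0.
The cheapest feasible vertex uses only natural pozzolan, fly ash; metakaolin, GGBS are not used. Binding constraints: fines and the fly ash cap.
That vertex is x1 = 1.35, x4 = 2.
Hence cost = 0.045·1.35 + 0.042·2 = $0.14475.

$0.145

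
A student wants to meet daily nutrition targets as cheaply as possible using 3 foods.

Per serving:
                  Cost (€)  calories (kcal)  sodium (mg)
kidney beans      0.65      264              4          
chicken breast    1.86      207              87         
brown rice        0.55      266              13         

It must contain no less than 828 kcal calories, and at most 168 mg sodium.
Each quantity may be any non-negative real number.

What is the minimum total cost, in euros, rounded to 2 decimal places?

Treat it as an LP. Let x1 = servings of kidney beans, x2 = servings of chicken breast, x3 = servings of brown rice.
Minimise 0.65x1 + 1.86x2 + 0.55x3 s.t.:
  264x1 + 207x2 + 266x3 ≥ 828   (calories)
  4x1 + 87x2 + 13x3 ≤ 168   (sodium)
  x1, x2, x3 ≥ 0.
The cheapest feasible vertex uses only brown rice; kidney beans, chicken breast are not used. Binding constraint: calories.
Optimal quantities: brown rice = 3.113 servings.
Hence cost = 0.55·3.113 = €1.7122.

€1.71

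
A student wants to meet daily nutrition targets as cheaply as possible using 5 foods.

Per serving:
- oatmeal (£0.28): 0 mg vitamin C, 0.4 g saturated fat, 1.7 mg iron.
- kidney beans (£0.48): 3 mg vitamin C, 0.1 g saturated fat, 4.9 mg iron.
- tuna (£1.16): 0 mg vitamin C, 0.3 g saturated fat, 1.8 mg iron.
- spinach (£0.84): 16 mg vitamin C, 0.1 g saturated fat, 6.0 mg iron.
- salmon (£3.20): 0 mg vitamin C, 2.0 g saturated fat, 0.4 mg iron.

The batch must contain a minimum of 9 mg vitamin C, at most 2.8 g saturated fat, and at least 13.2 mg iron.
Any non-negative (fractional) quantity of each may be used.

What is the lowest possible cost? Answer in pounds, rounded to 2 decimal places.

£1.31

This is a linear program. Let x1 = servings of oatmeal, x2 = servings of kidney beans, x3 = servings of tuna, x4 = servings of spinach, x5 = servings of salmon.
Minimise 0.28x1 + 0.48x2 + 1.16x3 + 0.84x4 + 3.2x5 s.t.:
  3x2 + 16x4 ≥ 9   (vitamin C)
  0.4x1 + 0.1x2 + 0.3x3 + 0.1x4 + 2x5 ≤ 2.8   (saturated fat)
  1.7x1 + 4.9x2 + 1.8x3 + 6x4 + 0.4x5 ≥ 13.2   (iron)
  x1, x2, x3, x4, x5 ≥ 0.
The cheapest feasible vertex uses only kidney beans, spinach; oatmeal, tuna, salmon are not used. There the vitamin C and iron constraints are tight.
Solving gives x2 = 2.603, x4 = 0.0745.
Objective = 0.48·2.603 + 0.84·0.0745 = 1.3120.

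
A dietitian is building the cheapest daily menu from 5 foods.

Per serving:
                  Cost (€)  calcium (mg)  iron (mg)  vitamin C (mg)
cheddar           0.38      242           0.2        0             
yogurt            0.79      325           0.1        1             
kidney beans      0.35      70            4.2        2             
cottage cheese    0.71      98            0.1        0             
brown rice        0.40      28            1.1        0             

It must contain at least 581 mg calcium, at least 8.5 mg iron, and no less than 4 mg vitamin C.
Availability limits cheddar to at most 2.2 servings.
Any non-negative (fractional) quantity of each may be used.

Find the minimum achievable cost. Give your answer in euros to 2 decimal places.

Set it up as a linear program. Let x1 = servings of cheddar, x2 = servings of yogurt, x3 = servings of kidney beans, x4 = servings of cottage cheese, x5 = servings of brown rice.
Minimise 0.38x1 + 0.79x2 + 0.35x3 + 0.71x4 + 0.4x5 subject to:
  242x1 + 325x2 + 70x3 + 98x4 + 28x5 ≥ 581   (calcium)
  0.2x1 + 0.1x2 + 4.2x3 + 0.1x4 + 1.1x5 ≥ 8.5   (iron)
  1x2 + 2x3 ≥ 4   (vitamin C)
  x1 ≤ 2.2
  x1, x2, x3, x4, x5 ≥ 0.
The minimum-cost mix takes nothing from yogurt, cottage cheese, brown rice — only cheddar, kidney beans. The calcium and vitamin C requirements are met with equality.
So cheddar = 1.822 servings, kidney beans = 2 servings.
Hence cost = 0.38·1.822 + 0.35·2 = €1.3924.

€1.39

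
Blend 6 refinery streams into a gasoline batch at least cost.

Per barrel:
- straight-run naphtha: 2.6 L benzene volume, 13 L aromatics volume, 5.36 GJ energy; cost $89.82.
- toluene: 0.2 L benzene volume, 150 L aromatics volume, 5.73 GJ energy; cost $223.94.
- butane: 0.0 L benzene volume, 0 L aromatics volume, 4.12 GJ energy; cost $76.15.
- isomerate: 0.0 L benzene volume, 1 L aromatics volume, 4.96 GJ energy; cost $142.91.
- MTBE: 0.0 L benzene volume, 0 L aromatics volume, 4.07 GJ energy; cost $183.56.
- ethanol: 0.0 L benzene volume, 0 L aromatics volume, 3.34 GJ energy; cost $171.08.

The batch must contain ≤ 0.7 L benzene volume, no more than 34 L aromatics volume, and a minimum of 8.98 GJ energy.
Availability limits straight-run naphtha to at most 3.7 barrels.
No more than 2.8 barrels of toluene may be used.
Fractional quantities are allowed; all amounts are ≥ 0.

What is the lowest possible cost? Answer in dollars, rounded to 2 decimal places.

This is a linear program. Let x1 = barrels of straight-run naphtha, x2 = barrels of toluene, x3 = barrels of butane, x4 = barrels of isomerate, x5 = barrels of MTBE, x6 = barrels of ethanol.
Minimize 89.82x1 + 223.94x2 + 76.15x3 + 142.91x4 + 183.56x5 + 171.08x6 with:
  2.6x1 + 0.2x2 ≤ 0.7   (benzene volume)
  13x1 + 150x2 + 1x4 ≤ 34   (aromatics volume)
  5.36x1 + 5.73x2 + 4.12x3 + 4.96x4 + 4.07x5 + 3.34x6 ≥ 8.98   (energy)
  x1 ≤ 3.7
  x2 ≤ 2.8
  x1, x2, x3, x4, x5, x6 ≥ 0.
The minimum-cost mix takes nothing from toluene, isomerate, MTBE, ethanol — only straight-run naphtha, butane. Binding constraints: benzene volume and energy.
That vertex is x1 = 0.26923, x3 = 1.8294.
Objective = 89.82·0.26923 + 76.15·1.8294 = 163.4910.

$163.49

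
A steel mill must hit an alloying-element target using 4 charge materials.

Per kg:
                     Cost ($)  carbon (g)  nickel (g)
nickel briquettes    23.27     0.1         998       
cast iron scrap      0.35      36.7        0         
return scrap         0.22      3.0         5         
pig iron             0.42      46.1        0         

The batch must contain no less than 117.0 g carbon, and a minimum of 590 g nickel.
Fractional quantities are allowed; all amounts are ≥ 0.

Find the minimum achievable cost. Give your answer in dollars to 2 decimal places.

$14.82

Let x1 = kg of nickel briquettes, x2 = kg of cast iron scrap, x3 = kg of return scrap, x4 = kg of pig iron.
Minimize 23.27x1 + 0.35x2 + 0.22x3 + 0.42x4 subject to:
  0.1x1 + 36.7x2 + 3x3 + 46.1x4 ≥ 117   (carbon)
  998x1 + 5x3 ≥ 590   (nickel)
  x1, x2, x3, x4 ≥ 0.
The optimal basis is {nickel briquettes, pig iron}; cast iron scrap, return scrap drop out. The carbon and nickel requirements are met with equality.
So nickel briquettes = 0.5912 kg, pig iron = 2.537 kg.
Cost = 23.27·0.5912 + 0.42·2.537 = 14.8228.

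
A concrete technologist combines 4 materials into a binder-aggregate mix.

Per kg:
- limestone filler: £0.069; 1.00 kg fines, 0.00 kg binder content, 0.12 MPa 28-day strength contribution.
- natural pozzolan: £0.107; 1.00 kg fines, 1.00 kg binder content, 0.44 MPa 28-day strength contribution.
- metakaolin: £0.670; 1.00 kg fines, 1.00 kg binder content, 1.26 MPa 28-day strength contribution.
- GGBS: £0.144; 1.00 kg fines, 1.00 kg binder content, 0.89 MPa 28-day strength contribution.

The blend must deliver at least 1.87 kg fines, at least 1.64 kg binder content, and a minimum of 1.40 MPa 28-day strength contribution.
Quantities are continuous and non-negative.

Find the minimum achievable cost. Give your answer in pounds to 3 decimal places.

Set it up as a linear program. Let x1 = kg of limestone filler, x2 = kg of natural pozzolan, x3 = kg of metakaolin, x4 = kg of GGBS.
min 0.069x1 + 0.107x2 + 0.67x3 + 0.144x4 s.t.:
  1x1 + 1x2 + 1x3 + 1x4 ≥ 1.87   (fines)
  1x2 + 1x3 + 1x4 ≥ 1.64   (binder content)
  0.12x1 + 0.44x2 + 1.26x3 + 0.89x4 ≥ 1.4   (28-day strength contribution)
  x1, x2, x3, x4 ≥ 0.
The optimal basis is {limestone filler, natural pozzolan, GGBS}; metakaolin drops out. There the fines, binder content, 28-day strength contribution constraints are tight.
Solving gives x1 = 0.23, x2 = 0.1938, x4 = 1.446.
Cost = 0.069·0.23 + 0.107·0.1938 + 0.144·1.446 = 0.24483.

£0.245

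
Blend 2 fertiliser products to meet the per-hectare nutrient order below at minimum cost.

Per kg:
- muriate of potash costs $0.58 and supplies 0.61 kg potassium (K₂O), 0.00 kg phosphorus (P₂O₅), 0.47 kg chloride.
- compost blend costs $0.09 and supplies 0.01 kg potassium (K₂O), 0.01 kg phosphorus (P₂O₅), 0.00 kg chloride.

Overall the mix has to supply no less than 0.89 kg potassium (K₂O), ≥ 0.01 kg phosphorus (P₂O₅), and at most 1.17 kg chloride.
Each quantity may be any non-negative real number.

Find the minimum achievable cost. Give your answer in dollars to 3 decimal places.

$0.927

Set it up as a linear program. Let x1 = kg of muriate of potash, x2 = kg of compost blend.
min 0.58x1 + 0.09x2 subject to:
  0.61x1 + 0.01x2 ≥ 0.89   (potassium (K₂O))
  0.01x2 ≥ 0.01   (phosphorus (P₂O₅))
  0.47x1 ≤ 1.17   (chloride)
  x1, x2 ≥ 0.
Both inputs are positive at the optimum. There the potassium (K₂O) and phosphorus (P₂O₅) constraints are tight.
Solving gives x1 = 1.443, x2 = 1.
Cost = 0.58·1.443 + 0.09·1 = 0.92694.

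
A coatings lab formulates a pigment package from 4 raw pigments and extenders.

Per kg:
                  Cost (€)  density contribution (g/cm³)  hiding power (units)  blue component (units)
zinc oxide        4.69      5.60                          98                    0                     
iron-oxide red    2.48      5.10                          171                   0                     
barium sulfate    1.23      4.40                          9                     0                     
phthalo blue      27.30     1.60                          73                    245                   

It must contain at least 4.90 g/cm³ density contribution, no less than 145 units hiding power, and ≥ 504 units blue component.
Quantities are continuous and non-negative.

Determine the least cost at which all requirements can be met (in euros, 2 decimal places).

€56.61

Treat it as an LP. Let x1 = kg of zinc oxide, x2 = kg of iron-oxide red, x3 = kg of barium sulfate, x4 = kg of phthalo blue.
min 4.69x1 + 2.48x2 + 1.23x3 + 27.3x4 with:
  5.6x1 + 5.1x2 + 4.4x3 + 1.6x4 ≥ 4.9   (density contribution)
  98x1 + 171x2 + 9x3 + 73x4 ≥ 145   (hiding power)
  245x4 ≥ 504   (blue component)
  x1, x2, x3, x4 ≥ 0.
At the optimum only barium sulfate, phthalo blue are positive (zinc oxide, iron-oxide red = 0). The density contribution and blue component requirements are met with equality.
Solving gives x3 = 0.3656, x4 = 2.057.
Total cost: 1.23·0.3656 + 27.3·2.057 = 56.6058.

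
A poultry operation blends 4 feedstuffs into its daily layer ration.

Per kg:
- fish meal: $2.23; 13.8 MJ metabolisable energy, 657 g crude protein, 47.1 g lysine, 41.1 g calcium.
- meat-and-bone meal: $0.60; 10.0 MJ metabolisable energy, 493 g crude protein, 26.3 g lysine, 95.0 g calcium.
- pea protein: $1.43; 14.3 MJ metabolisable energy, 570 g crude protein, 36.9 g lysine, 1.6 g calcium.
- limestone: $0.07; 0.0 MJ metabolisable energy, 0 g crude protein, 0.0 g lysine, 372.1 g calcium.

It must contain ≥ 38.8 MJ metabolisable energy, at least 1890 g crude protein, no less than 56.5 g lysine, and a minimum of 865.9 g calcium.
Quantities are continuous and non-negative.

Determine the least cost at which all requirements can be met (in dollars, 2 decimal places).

Let x1 = kg of fish meal, x2 = kg of meat-and-bone meal, x3 = kg of pea protein, x4 = kg of limestone.
Minimize 2.23x1 + 0.6x2 + 1.43x3 + 0.07x4 subject to:
  13.8x1 + 10x2 + 14.3x3 ≥ 38.8   (metabolisable energy)
  657x1 + 493x2 + 570x3 ≥ 1890   (crude protein)
  47.1x1 + 26.3x2 + 36.9x3 ≥ 56.5   (lysine)
  41.1x1 + 95x2 + 1.6x3 + 372.1x4 ≥ 865.9   (calcium)
  x1, x2, x3, x4 ≥ 0.
The cheapest feasible vertex uses only meat-and-bone meal, limestone; fish meal, pea protein are not used. There the metabolisable energy and calcium constraints are tight.
Solving gives x2 = 3.88, x4 = 1.336.
Hence cost = 0.6·3.88 + 0.07·1.336 = $2.4215.

$2.42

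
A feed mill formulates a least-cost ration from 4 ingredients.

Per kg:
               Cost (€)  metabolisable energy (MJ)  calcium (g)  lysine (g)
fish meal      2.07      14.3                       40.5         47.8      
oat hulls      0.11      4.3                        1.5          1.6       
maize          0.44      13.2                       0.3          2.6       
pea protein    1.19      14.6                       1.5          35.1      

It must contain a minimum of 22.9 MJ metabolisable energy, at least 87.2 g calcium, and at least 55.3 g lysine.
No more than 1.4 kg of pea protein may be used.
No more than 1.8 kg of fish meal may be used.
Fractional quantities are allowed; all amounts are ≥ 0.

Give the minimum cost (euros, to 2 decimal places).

Treat it as an LP. Let x1 = kg of fish meal, x2 = kg of oat hulls, x3 = kg of maize, x4 = kg of pea protein.
Minimise 2.07x1 + 0.11x2 + 0.44x3 + 1.19x4 with:
  14.3x1 + 4.3x2 + 13.2x3 + 14.6x4 ≥ 22.9   (metabolisable energy)
  40.5x1 + 1.5x2 + 0.3x3 + 1.5x4 ≥ 87.2   (calcium)
  47.8x1 + 1.6x2 + 2.6x3 + 35.1x4 ≥ 55.3   (lysine)
  x4 ≤ 1.4
  x1 ≤ 1.8
  x1, x2, x3, x4 ≥ 0.
The minimum-cost mix takes nothing from maize, pea protein — only fish meal, oat hulls. Binding constraints: calcium and the fish meal cap.
So fish meal = 1.8 kg, oat hulls = 9.533 kg.
Objective = 2.07·1.8 + 0.11·9.533 = 4.7746.

€4.77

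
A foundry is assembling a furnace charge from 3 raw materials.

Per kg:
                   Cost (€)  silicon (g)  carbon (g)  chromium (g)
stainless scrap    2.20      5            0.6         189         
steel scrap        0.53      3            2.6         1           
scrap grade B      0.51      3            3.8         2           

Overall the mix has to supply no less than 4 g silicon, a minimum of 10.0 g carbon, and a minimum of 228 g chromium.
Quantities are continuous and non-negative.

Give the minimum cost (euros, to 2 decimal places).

Let x1 = kg of stainless scrap, x2 = kg of steel scrap, x3 = kg of scrap grade B.
min 2.2x1 + 0.53x2 + 0.51x3 subject to:
  5x1 + 3x2 + 3x3 ≥ 4   (silicon)
  0.6x1 + 2.6x2 + 3.8x3 ≥ 10   (carbon)
  189x1 + 1x2 + 2x3 ≥ 228   (chromium)
  x1, x2, x3 ≥ 0.
At the optimum only stainless scrap, scrap grade B are positive (steel scrap = 0). Binding constraints: carbon and chromium.
So stainless scrap = 1.18 kg, scrap grade B = 2.445 kg.
Cost = 2.2·1.18 + 0.51·2.445 = 3.8430.

€3.84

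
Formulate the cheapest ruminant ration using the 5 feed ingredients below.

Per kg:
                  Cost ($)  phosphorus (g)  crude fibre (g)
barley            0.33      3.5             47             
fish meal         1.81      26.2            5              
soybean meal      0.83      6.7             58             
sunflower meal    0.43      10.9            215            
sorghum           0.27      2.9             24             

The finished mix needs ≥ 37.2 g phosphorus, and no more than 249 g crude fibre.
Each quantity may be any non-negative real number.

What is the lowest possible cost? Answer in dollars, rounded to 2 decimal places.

$2.20

Let x1 = kg of barley, x2 = kg of fish meal, x3 = kg of soybean meal, x4 = kg of sunflower meal, x5 = kg of sorghum.
min 0.33x1 + 1.81x2 + 0.83x3 + 0.43x4 + 0.27x5 with:
  3.5x1 + 26.2x2 + 6.7x3 + 10.9x4 + 2.9x5 ≥ 37.2   (phosphorus)
  47x1 + 5x2 + 58x3 + 215x4 + 24x5 ≤ 249   (crude fibre)
  x1, x2, x3, x4, x5 ≥ 0.
The minimum-cost mix takes nothing from barley, soybean meal, sorghum — only fish meal, sunflower meal. The phosphorus and crude fibre requirements are met with equality.
Optimal quantities: fish meal = 0.9472 kg, sunflower meal = 1.136 kg.
Hence cost = 1.81·0.9472 + 0.43·1.136 = $2.2029.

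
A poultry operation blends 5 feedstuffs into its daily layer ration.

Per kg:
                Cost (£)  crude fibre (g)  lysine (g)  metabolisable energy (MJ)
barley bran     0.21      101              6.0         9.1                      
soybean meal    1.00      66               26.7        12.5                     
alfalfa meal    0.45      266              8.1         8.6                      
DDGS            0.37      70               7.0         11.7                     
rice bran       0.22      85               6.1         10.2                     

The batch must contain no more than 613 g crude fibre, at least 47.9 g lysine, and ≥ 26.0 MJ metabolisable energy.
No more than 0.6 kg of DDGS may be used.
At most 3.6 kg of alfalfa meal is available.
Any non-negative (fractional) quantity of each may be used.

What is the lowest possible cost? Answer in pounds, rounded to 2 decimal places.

Set it up as a linear program. Let x1 = kg of barley bran, x2 = kg of soybean meal, x3 = kg of alfalfa meal, x4 = kg of DDGS, x5 = kg of rice bran.
Minimise 0.21x1 + 1x2 + 0.45x3 + 0.37x4 + 0.22x5 subject to:
  101x1 + 66x2 + 266x3 + 70x4 + 85x5 ≤ 613   (crude fibre)
  6x1 + 26.7x2 + 8.1x3 + 7x4 + 6.1x5 ≥ 47.9   (lysine)
  9.1x1 + 12.5x2 + 8.6x3 + 11.7x4 + 10.2x5 ≥ 26   (metabolisable energy)
  x4 ≤ 0.6
  x3 ≤ 3.6
  x1, x2, x3, x4, x5 ≥ 0.
The minimum-cost mix takes nothing from alfalfa meal, DDGS, rice bran — only barley bran, soybean meal. The crude fibre and lysine requirements are met with equality.
Solving gives x1 = 5.74, x2 = 0.5042.
Cost = 0.21·5.74 + 1·0.5042 = 1.7096.

£1.71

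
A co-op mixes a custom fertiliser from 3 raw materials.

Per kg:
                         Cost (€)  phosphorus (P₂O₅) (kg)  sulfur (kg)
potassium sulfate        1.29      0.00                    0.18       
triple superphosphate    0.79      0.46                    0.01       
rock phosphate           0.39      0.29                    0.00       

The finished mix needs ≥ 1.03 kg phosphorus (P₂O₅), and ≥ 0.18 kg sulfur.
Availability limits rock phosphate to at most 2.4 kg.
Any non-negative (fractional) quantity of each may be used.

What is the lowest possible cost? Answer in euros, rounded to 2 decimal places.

Let x1 = kg of potassium sulfate, x2 = kg of triple superphosphate, x3 = kg of rock phosphate.
Minimize 1.29x1 + 0.79x2 + 0.39x3 s.t.:
  0.46x2 + 0.29x3 ≥ 1.03   (phosphorus (P₂O₅))
  0.18x1 + 0.01x2 ≥ 0.18   (sulfur)
  x3 ≤ 2.4
  x1, x2, x3 ≥ 0.
The optimal mix uses every input. The phosphorus (P₂O₅), sulfur, the rock phosphate cap requirements are met with equality.
That vertex is x1 = 0.9597, x2 = 0.7261, x3 = 2.4.
Hence cost = 1.29·0.9597 + 0.79·0.7261 + 0.39·2.4 = €2.7476.

€2.75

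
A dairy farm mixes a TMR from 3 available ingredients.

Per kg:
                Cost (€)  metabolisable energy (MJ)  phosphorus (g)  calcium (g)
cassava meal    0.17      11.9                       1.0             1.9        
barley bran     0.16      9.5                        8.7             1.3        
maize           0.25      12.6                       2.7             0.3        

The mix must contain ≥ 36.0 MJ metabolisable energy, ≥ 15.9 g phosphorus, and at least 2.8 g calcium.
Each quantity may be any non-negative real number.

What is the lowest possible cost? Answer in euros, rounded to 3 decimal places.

€0.554

This is a linear program. Let x1 = kg of cassava meal, x2 = kg of barley bran, x3 = kg of maize.
Minimize 0.17x1 + 0.16x2 + 0.25x3 with:
  11.9x1 + 9.5x2 + 12.6x3 ≥ 36   (metabolisable energy)
  1x1 + 8.7x2 + 2.7x3 ≥ 15.9   (phosphorus)
  1.9x1 + 1.3x2 + 0.3x3 ≥ 2.8   (calcium)
  x1, x2, x3 ≥ 0.
At the optimum only cassava meal, barley bran are positive (maize = 0). The metabolisable energy and phosphorus requirements are met with equality.
So cassava meal = 1.724 kg, barley bran = 1.629 kg.
Hence cost = 0.17·1.724 + 0.16·1.629 = €0.55372.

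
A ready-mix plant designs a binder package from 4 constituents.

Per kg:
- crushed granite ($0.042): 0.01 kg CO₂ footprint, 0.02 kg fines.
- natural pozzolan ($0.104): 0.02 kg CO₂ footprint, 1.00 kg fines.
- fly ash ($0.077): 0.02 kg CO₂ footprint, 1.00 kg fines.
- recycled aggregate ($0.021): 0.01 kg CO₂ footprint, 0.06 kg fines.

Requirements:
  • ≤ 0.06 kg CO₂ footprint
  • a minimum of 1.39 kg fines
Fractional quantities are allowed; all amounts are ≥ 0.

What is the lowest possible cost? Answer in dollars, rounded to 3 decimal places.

$0.107

This is a linear program. Let x1 = kg of crushed granite, x2 = kg of natural pozzolan, x3 = kg of fly ash, x4 = kg of recycled aggregate.
Minimize 0.042x1 + 0.104x2 + 0.077x3 + 0.021x4 subject to:
  0.01x1 + 0.02x2 + 0.02x3 + 0.01x4 ≤ 0.06   (CO₂ footprint)
  0.02x1 + 1x2 + 1x3 + 0.06x4 ≥ 1.39   (fines)
  x1, x2, x3, x4 ≥ 0.
The optimal basis is {fly ash}; crushed granite, natural pozzolan, recycled aggregate drop out. The fines requirement is met with equality.
Optimal quantities: fly ash = 1.39 kg.
Hence cost = 0.077·1.39 = $0.10703.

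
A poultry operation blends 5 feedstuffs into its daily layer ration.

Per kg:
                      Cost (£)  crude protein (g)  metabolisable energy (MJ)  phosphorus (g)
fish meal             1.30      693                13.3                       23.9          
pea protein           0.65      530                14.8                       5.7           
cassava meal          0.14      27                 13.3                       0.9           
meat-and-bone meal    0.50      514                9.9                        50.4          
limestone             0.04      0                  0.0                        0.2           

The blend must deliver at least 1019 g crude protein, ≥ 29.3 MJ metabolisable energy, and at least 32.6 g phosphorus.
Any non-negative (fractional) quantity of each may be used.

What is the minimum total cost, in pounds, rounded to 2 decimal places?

£1.08

This is a linear program. Let x1 = kg of fish meal, x2 = kg of pea protein, x3 = kg of cassava meal, x4 = kg of meat-and-bone meal, x5 = kg of limestone.
Minimise 1.3x1 + 0.65x2 + 0.14x3 + 0.5x4 + 0.04x5 subject to:
  693x1 + 530x2 + 27x3 + 514x4 ≥ 1019   (crude protein)
  13.3x1 + 14.8x2 + 13.3x3 + 9.9x4 ≥ 29.3   (metabolisable energy)
  23.9x1 + 5.7x2 + 0.9x3 + 50.4x4 + 0.2x5 ≥ 32.6   (phosphorus)
  x1, x2, x3, x4, x5 ≥ 0.
At the optimum only cassava meal, meat-and-bone meal are positive (fish meal, pea protein, limestone = 0). The crude protein and metabolisable energy requirements are met with equality.
Solving gives x3 = 0.7569, x4 = 1.943.
Cost = 0.14·0.7569 + 0.5·1.943 = 1.0775.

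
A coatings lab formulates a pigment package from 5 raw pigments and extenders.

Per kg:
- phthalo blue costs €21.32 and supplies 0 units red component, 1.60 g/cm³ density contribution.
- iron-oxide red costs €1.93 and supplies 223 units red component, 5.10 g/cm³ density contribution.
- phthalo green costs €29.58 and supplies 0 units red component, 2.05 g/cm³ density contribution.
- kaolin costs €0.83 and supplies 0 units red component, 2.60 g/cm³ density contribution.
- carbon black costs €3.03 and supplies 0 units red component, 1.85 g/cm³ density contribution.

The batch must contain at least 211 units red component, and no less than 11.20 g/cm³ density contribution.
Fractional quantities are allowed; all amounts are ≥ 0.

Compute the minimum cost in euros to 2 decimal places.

€3.86

Let x1 = kg of phthalo blue, x2 = kg of iron-oxide red, x3 = kg of phthalo green, x4 = kg of kaolin, x5 = kg of carbon black.
Minimise 21.32x1 + 1.93x2 + 29.58x3 + 0.83x4 + 3.03x5 subject to:
  223x2 ≥ 211   (red component)
  1.6x1 + 5.1x2 + 2.05x3 + 2.6x4 + 1.85x5 ≥ 11.2   (density contribution)
  x1, x2, x3, x4, x5 ≥ 0.
The cheapest feasible vertex uses only iron-oxide red, kaolin; phthalo blue, phthalo green, carbon black are not used. Binding constraints: red component and density contribution.
So iron-oxide red = 0.9462 kg, kaolin = 2.452 kg.
Objective = 1.93·0.9462 + 0.83·2.452 = 3.8613.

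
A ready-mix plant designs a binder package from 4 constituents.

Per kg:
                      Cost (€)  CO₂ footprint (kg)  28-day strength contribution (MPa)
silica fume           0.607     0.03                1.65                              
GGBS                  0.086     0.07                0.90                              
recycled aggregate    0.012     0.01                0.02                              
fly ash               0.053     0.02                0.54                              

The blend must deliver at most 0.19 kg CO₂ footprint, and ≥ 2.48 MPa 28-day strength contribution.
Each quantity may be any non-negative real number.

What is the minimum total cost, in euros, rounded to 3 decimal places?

Set it up as a linear program. Let x1 = kg of silica fume, x2 = kg of GGBS, x3 = kg of recycled aggregate, x4 = kg of fly ash.
min 0.607x1 + 0.086x2 + 0.012x3 + 0.053x4 subject to:
  0.03x1 + 0.07x2 + 0.01x3 + 0.02x4 ≤ 0.19   (CO₂ footprint)
  1.65x1 + 0.9x2 + 0.02x3 + 0.54x4 ≥ 2.48   (28-day strength contribution)
  x1, x2, x3, x4 ≥ 0.
The optimal basis is {GGBS, fly ash}; silica fume, recycled aggregate drop out. The CO₂ footprint and 28-day strength contribution requirements are met with equality.
That vertex is x2 = 2.677, x4 = 0.1313.
Objective = 0.086·2.677 + 0.053·0.1313 = 0.23718.

€0.237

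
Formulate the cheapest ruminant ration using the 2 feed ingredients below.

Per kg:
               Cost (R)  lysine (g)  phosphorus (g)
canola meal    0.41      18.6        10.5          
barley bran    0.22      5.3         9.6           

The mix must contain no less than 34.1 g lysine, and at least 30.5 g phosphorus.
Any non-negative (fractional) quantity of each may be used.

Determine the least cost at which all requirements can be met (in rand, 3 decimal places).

Set it up as a linear program. Let x1 = kg of canola meal, x2 = kg of barley bran.
Minimize 0.41x1 + 0.22x2 with:
  18.6x1 + 5.3x2 ≥ 34.1   (lysine)
  10.5x1 + 9.6x2 ≥ 30.5   (phosphorus)
  x1, x2 ≥ 0.
Both inputs are positive at the optimum. The lysine and phosphorus requirements are met with equality.
Solving gives x1 = 1.348, x2 = 1.702.
Cost = 0.41·1.348 + 0.22·1.702 = 0.92712.

R0.927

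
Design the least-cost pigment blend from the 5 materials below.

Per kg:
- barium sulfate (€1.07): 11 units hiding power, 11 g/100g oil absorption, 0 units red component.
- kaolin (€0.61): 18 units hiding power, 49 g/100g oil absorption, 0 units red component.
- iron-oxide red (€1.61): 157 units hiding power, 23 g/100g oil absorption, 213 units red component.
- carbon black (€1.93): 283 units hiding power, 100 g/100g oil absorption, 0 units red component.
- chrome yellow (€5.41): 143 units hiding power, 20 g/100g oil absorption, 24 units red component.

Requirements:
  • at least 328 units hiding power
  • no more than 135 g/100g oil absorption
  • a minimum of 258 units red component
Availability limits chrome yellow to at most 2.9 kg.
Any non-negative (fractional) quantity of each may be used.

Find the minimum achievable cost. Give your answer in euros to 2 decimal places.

€2.89

This is a linear program. Let x1 = kg of barium sulfate, x2 = kg of kaolin, x3 = kg of iron-oxide red, x4 = kg of carbon black, x5 = kg of chrome yellow.
Minimize 1.07x1 + 0.61x2 + 1.61x3 + 1.93x4 + 5.41x5 with:
  11x1 + 18x2 + 157x3 + 283x4 + 143x5 ≥ 328   (hiding power)
  11x1 + 49x2 + 23x3 + 100x4 + 20x5 ≤ 135   (oil absorption)
  213x3 + 24x5 ≥ 258   (red component)
  x5 ≤ 2.9
  x1, x2, x3, x4, x5 ≥ 0.
At the optimum only iron-oxide red, carbon black are positive (barium sulfate, kaolin, chrome yellow = 0). There the hiding power and red component constraints are tight.
So iron-oxide red = 1.211 kg, carbon black = 0.487 kg.
Objective = 1.61·1.211 + 1.93·0.487 = 2.8896.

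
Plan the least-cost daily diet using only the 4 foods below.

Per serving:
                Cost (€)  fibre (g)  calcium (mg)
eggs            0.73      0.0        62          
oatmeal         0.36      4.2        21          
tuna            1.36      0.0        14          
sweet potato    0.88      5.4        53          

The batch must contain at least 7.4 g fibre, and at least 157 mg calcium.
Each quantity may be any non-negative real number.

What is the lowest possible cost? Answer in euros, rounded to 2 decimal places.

€2.05

Let x1 = servings of eggs, x2 = servings of oatmeal, x3 = servings of tuna, x4 = servings of sweet potato.
Minimize 0.73x1 + 0.36x2 + 1.36x3 + 0.88x4 with:
  4.2x2 + 5.4x4 ≥ 7.4   (fibre)
  62x1 + 21x2 + 14x3 + 53x4 ≥ 157   (calcium)
  x1, x2, x3, x4 ≥ 0.
At the optimum only eggs, oatmeal are positive (tuna, sweet potato = 0). There the fibre and calcium constraints are tight.
That vertex is x1 = 1.935, x2 = 1.762.
Hence cost = 0.73·1.935 + 0.36·1.762 = €2.0469.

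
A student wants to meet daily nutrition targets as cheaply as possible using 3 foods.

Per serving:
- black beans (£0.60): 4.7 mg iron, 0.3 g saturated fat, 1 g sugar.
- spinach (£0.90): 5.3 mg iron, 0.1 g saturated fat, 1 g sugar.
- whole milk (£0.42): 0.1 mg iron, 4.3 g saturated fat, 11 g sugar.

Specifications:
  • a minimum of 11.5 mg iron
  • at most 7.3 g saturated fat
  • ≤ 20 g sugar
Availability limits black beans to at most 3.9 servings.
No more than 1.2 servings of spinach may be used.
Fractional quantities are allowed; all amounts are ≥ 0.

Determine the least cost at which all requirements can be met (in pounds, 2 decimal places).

£1.47

Treat it as an LP. Let x1 = servings of black beans, x2 = servings of spinach, x3 = servings of whole milk.
min 0.6x1 + 0.9x2 + 0.42x3 with:
  4.7x1 + 5.3x2 + 0.1x3 ≥ 11.5   (iron)
  0.3x1 + 0.1x2 + 4.3x3 ≤ 7.3   (saturated fat)
  1x1 + 1x2 + 11x3 ≤ 20   (sugar)
  x1 ≤ 3.9
  x2 ≤ 1.2
  x1, x2, x3 ≥ 0.
The optimal basis is {black beans}; spinach, whole milk drop out. Binding constraint: iron.
So black beans = 2.447 servings.
Objective = 0.6·2.447 = 1.4682.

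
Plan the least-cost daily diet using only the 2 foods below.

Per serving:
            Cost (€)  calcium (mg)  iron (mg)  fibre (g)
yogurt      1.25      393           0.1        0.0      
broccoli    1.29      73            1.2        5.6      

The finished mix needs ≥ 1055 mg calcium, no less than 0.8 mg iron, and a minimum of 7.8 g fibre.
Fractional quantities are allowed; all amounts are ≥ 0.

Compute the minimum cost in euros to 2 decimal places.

Let x1 = servings of yogurt, x2 = servings of broccoli.
min 1.25x1 + 1.29x2 subject to:
  393x1 + 73x2 ≥ 1055   (calcium)
  0.1x1 + 1.2x2 ≥ 0.8   (iron)
  5.6x2 ≥ 7.8   (fibre)
  x1, x2 ≥ 0.
Both inputs are positive at the optimum. Binding constraints: calcium and fibre.
Solving gives x1 = 2.426, x2 = 1.393.
Total cost: 1.25·2.426 + 1.29·1.393 = 4.8295.

€4.83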